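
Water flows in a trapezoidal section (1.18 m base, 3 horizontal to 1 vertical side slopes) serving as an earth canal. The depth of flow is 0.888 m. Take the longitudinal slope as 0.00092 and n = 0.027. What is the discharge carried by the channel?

With bottom width b = 1.18 m and side slope z = 3: A = (b + zy)y = (1.18 + 3×0.888)×0.888 = 3.413 m²; P = b + 2y√(1+z²) = 1.18 + 2×0.888×3.162 = 6.796 m.
Hydraulic radius R = A/P = 3.413/6.796 = 0.5023 m.
Manning's equation: Q = (1/n) A R^(2/3) S^(1/2) = (1/0.027) × 3.413 × 0.5023^(2/3) × 0.00092^(1/2) = 2.42 m³/s.

Q = 2.42 m³/s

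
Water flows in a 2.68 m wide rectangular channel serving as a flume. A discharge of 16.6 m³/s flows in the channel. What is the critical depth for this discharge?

y_c = 1.58 m

For a rectangular channel, critical depth y_c = (q²/g)^(1/3) where q = Q/b = 16.6/2.68 = 6.194 m²/s.
So y_c = (6.194²/9.81)^(1/3) = 1.58 m.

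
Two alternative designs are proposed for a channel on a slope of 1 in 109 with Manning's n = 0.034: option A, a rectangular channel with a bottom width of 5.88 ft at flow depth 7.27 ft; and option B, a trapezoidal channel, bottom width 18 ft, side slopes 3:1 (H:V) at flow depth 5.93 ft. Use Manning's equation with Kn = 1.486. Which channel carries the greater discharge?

Channel A: Flow area A = b·y = 5.88 × 7.27 = 42.75 ft². Wetted perimeter P = b + 2y = 5.88 + 2×7.27 = 20.42 ft. Hydraulic radius R = A/P = 42.75/20.42 = 2.093 ft. Q_A = (1.486/0.034)·42.75·2.093^(2/3)·√0.009174 = 292.8 ft³/s.
Channel B: With bottom width b = 18 ft and side slope z = 3: A = (b + zy)y = (18 + 3×5.93)×5.93 = 212.2 ft²; P = b + 2y√(1+z²) = 18 + 2×5.93×3.162 = 55.5 ft. Hydraulic radius R = A/P = 212.2/55.5 = 3.824 ft. Q_B = (1.486/0.034)·212.2·3.824^(2/3)·√0.009174 = 2173 ft³/s.
Q_A = 292.8 ft³/s vs Q_B = 2173 ft³/s, so channel B carries more.

channel B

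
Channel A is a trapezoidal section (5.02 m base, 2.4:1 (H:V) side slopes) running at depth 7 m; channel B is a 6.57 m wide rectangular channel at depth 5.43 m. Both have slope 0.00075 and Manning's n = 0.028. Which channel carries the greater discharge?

channel A

Channel A: With bottom width b = 5.02 m and side slope z = 2.4: A = (b + zy)y = (5.02 + 2.4×7)×7 = 152.7 m²; P = b + 2y√(1+z²) = 5.02 + 2×7×2.6 = 41.42 m. Hydraulic radius R = A/P = 152.7/41.42 = 3.688 m. Q_A = (1/0.028)·152.7·3.688^(2/3)·√0.00075 = 356.6 m³/s.
Channel B: Flow area A = b·y = 6.57 × 5.43 = 35.68 m². Wetted perimeter P = b + 2y = 6.57 + 2×5.43 = 17.43 m. Hydraulic radius R = A/P = 35.68/17.43 = 2.047 m. Q_B = (1/0.028)·35.68·2.047^(2/3)·√0.00075 = 56.25 m³/s.
Q_A = 356.6 m³/s vs Q_B = 56.25 m³/s, so channel A carries more.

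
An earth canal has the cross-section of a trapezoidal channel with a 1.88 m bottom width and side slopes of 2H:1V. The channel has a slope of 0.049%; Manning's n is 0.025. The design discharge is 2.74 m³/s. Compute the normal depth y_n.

y_n = 1.05 m

Manning's equation rearranged: A R^(2/3) = nQ / (1·√S) = 0.025 × 2.74 / (√0.00049) = 3.095.
Try y = 0.735 m: A R^(2/3) = 1.502 — short.
Try y = 1.05 m: A R^(2/3) = 3.089 — ≈ 3.095.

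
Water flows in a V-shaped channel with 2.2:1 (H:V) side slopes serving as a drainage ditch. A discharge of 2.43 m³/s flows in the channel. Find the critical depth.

At critical depth, Q² T / (g A³) = 1, i.e. A³/T = Q²/g = 2.43²/9.81 = 0.6019.
Try y = 0.662 m: A³/T = 0.3077 — too small.
Try y = 0.757 m: A³/T = 0.6016 — close enough.

y_c = 0.757 m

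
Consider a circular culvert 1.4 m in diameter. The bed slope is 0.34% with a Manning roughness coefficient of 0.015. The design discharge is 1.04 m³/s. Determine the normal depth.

Manning's equation rearranged: A R^(2/3) = nQ / (1·√S) = 0.015 × 1.04 / (√0.0034) = 0.2675.
At y = 0.472 m: A R^(2/3) = 0.1873 — short.
At y = 0.62 m: A R^(2/3) = 0.3095 — over.
At y = 0.572 m: A R^(2/3) = 0.2678 — close enough.

y_n = 0.572 m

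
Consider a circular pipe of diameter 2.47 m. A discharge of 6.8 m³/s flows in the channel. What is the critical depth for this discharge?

At critical depth, Q² T / (g A³) = 1, i.e. A³/T = Q²/g = 6.8²/9.81 = 4.714.
At y = 0.938 m: A³/T = 1.94 — low.
At y = 1.3 m: A³/T = 6.772 — high.
At y = 1.18 m: A³/T = 4.678 — close enough.

y_c = 1.18 m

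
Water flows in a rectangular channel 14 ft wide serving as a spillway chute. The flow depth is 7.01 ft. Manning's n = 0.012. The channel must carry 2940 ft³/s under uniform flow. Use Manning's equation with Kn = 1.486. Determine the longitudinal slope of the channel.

S = 0.011

Flow area A = b·y = 14 × 7.01 = 98.14 ft². Wetted perimeter P = b + 2y = 14 + 2×7.01 = 28.02 ft.
Hydraulic radius R = A/P = 98.14/28.02 = 3.502 ft.
From Manning's equation, S = [nQ / (1.486 A R^(2/3))]² = [0.012 × 2940 / (1.486 × 98.14 × 3.502^(2/3))]² = 0.011.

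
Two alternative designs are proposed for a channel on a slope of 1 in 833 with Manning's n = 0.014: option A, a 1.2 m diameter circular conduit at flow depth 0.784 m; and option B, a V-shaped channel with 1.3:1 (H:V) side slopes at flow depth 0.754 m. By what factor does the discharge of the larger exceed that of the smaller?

1.17

Channel A: For a circular section of diameter D = 1.2 m at depth y = 0.784 m, the central angle is θ = 2 arccos(1 − 2y/D) = 3.765 rad. Then A = (D²/8)(θ − sin θ) = 0.7828 m² and P = Dθ/2 = 2.259 m. Hydraulic radius R = A/P = 0.7828/2.259 = 0.3465 m. Q_A = (1/0.014)·0.7828·0.3465^(2/3)·√0.0012 = 0.9557 m³/s.
Channel B: For a triangular section with side slope z = 1.3: A = zy² = 1.3×0.754² = 0.7391 m²; P = 2y√(1+z²) = 2×0.754×1.64 = 2.473 m. Hydraulic radius R = A/P = 0.7391/2.473 = 0.2988 m. Q_B = (1/0.014)·0.7391·0.2988^(2/3)·√0.0012 = 0.8175 m³/s.
The larger discharge is 0.9557 m³/s and the smaller is 0.8175 m³/s; the ratio is 1.17.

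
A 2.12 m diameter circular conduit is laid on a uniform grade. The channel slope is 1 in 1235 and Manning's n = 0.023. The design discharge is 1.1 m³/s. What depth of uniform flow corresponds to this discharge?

y_n = 0.912 m

Manning's equation rearranged: A R^(2/3) = nQ / (1·√S) = 0.023 × 1.1 / (√0.0008097) = 0.8891.
Trying y = 0.777 m: A R^(2/3) = 0.6628 — short.
Trying y = 0.912 m: A R^(2/3) = 0.8888 — matches.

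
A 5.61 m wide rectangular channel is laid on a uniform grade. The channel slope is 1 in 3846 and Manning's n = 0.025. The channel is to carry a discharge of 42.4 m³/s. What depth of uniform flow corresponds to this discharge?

Manning's equation rearranged: A R^(2/3) = nQ / (1·√S) = 0.025 × 42.4 / (√0.00026) = 65.74.
Try y = 8.61 m: A R^(2/3) = 79.6 — too large.
Try y = 7.31 m: A R^(2/3) = 65.69 — ≈ 65.74.

y_n = 7.31 m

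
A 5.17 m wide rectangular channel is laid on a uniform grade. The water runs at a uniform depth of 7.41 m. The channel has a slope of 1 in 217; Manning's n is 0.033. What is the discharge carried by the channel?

Flow area A = b·y = 5.17 × 7.41 = 38.31 m². Wetted perimeter P = b + 2y = 5.17 + 2×7.41 = 19.99 m.
Hydraulic radius R = A/P = 38.31/19.99 = 1.916 m.
Manning's equation: Q = (1/n) A R^(2/3) S^(1/2) = (1/0.033) × 38.31 × 1.916^(2/3) × 0.004608^(1/2) = 122 m³/s.

Q = 122 m³/s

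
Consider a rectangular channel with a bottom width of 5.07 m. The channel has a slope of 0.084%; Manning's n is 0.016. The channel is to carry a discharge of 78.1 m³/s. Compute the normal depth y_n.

Manning's equation rearranged: A R^(2/3) = nQ / (1·√S) = 0.016 × 78.1 / (√0.00084) = 43.12.
At y = 4.05 m: A R^(2/3) = 27.61 — low.
At y = 6.33 m: A R^(2/3) = 47.67 — high.
At y = 5.82 m: A R^(2/3) = 43.11 — close enough.

y_n = 5.82 m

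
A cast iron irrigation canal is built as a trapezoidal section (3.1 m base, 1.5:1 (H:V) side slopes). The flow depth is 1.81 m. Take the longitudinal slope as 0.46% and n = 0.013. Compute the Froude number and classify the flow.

supercritical

With bottom width b = 3.1 m and side slope z = 1.5: A = (b + zy)y = (3.1 + 1.5×1.81)×1.81 = 10.53 m²; P = b + 2y√(1+z²) = 3.1 + 2×1.81×1.803 = 9.626 m.
Hydraulic radius R = A/P = 10.53/9.626 = 1.093 m.
V = (1/n) R^(2/3) √S = (1/0.013) × 1.093^(2/3) × √0.0046 = 5.537 m/s. Hydraulic depth D_h = A/T = 10.53/8.53 = 1.234 m.
Froude number Fr = V/√(g·D_h) = 5.537/√(9.81×1.234) = 1.59, which is greater than 1, so the flow is supercritical.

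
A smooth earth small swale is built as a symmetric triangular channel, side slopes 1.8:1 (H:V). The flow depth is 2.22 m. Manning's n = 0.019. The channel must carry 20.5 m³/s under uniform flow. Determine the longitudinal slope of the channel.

S = 0.00201

For a triangular section with side slope z = 1.8: A = zy² = 1.8×2.22² = 8.871 m²; P = 2y√(1+z²) = 2×2.22×2.059 = 9.143 m.
Hydraulic radius R = A/P = 8.871/9.143 = 0.9703 m.
From Manning's equation, S = [nQ / (1 A R^(2/3))]² = [0.019 × 20.5 / (1 × 8.871 × 0.9703^(2/3))]² = 0.00201.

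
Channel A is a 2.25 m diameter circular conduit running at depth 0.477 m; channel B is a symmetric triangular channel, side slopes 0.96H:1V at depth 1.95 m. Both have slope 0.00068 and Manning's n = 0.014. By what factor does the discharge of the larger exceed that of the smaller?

10.5

Channel A: For a circular section of diameter D = 2.25 m at depth y = 0.477 m, the central angle is θ = 2 arccos(1 − 2y/D) = 1.914 rad. Then A = (D²/8)(θ − sin θ) = 0.6152 m² and P = Dθ/2 = 2.153 m. Hydraulic radius R = A/P = 0.6152/2.153 = 0.2857 m. Q_A = (1/0.014)·0.6152·0.2857^(2/3)·√0.00068 = 0.4971 m³/s.
Channel B: For a triangular section with side slope z = 0.96: A = zy² = 0.96×1.95² = 3.65 m²; P = 2y√(1+z²) = 2×1.95×1.386 = 5.406 m. Hydraulic radius R = A/P = 3.65/5.406 = 0.6752 m. Q_B = (1/0.014)·3.65·0.6752^(2/3)·√0.00068 = 5.233 m³/s.
The larger discharge is 5.233 m³/s and the smaller is 0.4971 m³/s; the ratio is 10.5.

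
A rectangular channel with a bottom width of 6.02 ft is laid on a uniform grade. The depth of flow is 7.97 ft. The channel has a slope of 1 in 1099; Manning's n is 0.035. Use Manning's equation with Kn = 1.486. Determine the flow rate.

Flow area A = b·y = 6.02 × 7.97 = 47.98 ft². Wetted perimeter P = b + 2y = 6.02 + 2×7.97 = 21.96 ft.
Hydraulic radius R = A/P = 47.98/21.96 = 2.185 ft.
Manning's equation: Q = (1.486/n) A R^(2/3) S^(1/2) = (1.486/0.035) × 47.98 × 2.185^(2/3) × 0.0009099^(1/2) = 103 ft³/s.

Q = 103 ft³/s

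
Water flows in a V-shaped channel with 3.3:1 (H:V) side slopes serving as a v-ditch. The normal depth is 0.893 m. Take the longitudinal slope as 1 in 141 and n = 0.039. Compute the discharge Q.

For a triangular section with side slope z = 3.3: A = zy² = 3.3×0.893² = 2.632 m²; P = 2y√(1+z²) = 2×0.893×3.448 = 6.158 m.
Hydraulic radius R = A/P = 2.632/6.158 = 0.4273 m.
Manning's equation: Q = (1/n) A R^(2/3) S^(1/2) = (1/0.039) × 2.632 × 0.4273^(2/3) × 0.007092^(1/2) = 3.22 m³/s.

Q = 3.22 m³/s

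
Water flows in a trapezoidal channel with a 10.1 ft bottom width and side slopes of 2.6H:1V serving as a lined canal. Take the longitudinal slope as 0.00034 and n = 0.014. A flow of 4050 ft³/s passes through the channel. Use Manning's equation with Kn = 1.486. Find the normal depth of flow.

y_n = 13 ft

Manning's equation rearranged: A R^(2/3) = nQ / (1.486·√S) = 0.014 × 4050 / (1.486 × √0.00034) = 2069.
Try y = 14.5 ft: A R^(2/3) = 2685 — too large.
Try y = 13 ft: A R^(2/3) = 2071 — matches.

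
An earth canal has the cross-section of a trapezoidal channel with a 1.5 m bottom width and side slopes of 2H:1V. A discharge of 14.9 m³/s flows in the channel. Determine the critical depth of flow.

y_c = 1.3 m

At critical depth, Q² T / (g A³) = 1, i.e. A³/T = Q²/g = 14.9²/9.81 = 22.63.
At y = 1.46 m: A³/T = 36.61 — too large.
At y = 0.896 m: A³/T = 5.048 — too small.
At y = 1.3 m: A³/T = 22.6 — matches.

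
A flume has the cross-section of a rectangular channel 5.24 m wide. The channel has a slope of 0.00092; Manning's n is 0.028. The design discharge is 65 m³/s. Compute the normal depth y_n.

Manning's equation rearranged: A R^(2/3) = nQ / (1·√S) = 0.028 × 65 / (√0.00092) = 60.
At y = 8.85 m: A R^(2/3) = 74.14 — high.
At y = 7.38 m: A R^(2/3) = 60.02 — matches.

y_n = 7.38 m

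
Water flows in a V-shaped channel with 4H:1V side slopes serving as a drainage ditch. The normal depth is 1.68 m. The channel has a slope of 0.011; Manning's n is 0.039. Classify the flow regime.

For a triangular section with side slope z = 4: A = zy² = 4×1.68² = 11.29 m²; P = 2y√(1+z²) = 2×1.68×4.123 = 13.85 m.
Hydraulic radius R = A/P = 11.29/13.85 = 0.8149 m.
V = (1/n) R^(2/3) √S = (1/0.039) × 0.8149^(2/3) × √0.011 = 2.346 m/s. Hydraulic depth D_h = A/T = 11.29/13.44 = 0.84 m.
Froude number Fr = V/√(g·D_h) = 2.346/√(9.81×0.84) = 0.817, which is less than 1, so the flow is subcritical.

subcritical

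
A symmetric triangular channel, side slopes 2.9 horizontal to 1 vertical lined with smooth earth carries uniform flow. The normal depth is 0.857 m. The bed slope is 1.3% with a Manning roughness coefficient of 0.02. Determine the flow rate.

For a triangular section with side slope z = 2.9: A = zy² = 2.9×0.857² = 2.13 m²; P = 2y√(1+z²) = 2×0.857×3.068 = 5.258 m.
Hydraulic radius R = A/P = 2.13/5.258 = 0.4051 m.
Manning's equation: Q = (1/n) A R^(2/3) S^(1/2) = (1/0.02) × 2.13 × 0.4051^(2/3) × 0.013^(1/2) = 6.65 m³/s.

Q = 6.65 m³/s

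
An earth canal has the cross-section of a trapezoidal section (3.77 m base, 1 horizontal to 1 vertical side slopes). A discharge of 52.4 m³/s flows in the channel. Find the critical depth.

At critical depth, Q² T / (g A³) = 1, i.e. A³/T = Q²/g = 52.4²/9.81 = 279.9.
Try y = 2.71 m: A³/T = 589.3 — too large.
Try y = 2.21 m: A³/T = 281.8 — matches.

y_c = 2.21 m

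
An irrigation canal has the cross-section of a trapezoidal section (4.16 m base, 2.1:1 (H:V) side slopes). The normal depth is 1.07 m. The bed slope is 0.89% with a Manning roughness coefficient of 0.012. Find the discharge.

Q = 44.5 m³/s

With bottom width b = 4.16 m and side slope z = 2.1: A = (b + zy)y = (4.16 + 2.1×1.07)×1.07 = 6.855 m²; P = b + 2y√(1+z²) = 4.16 + 2×1.07×2.326 = 9.138 m.
Hydraulic radius R = A/P = 6.855/9.138 = 0.7503 m.
Manning's equation: Q = (1/n) A R^(2/3) S^(1/2) = (1/0.012) × 6.855 × 0.7503^(2/3) × 0.0089^(1/2) = 44.5 m³/s.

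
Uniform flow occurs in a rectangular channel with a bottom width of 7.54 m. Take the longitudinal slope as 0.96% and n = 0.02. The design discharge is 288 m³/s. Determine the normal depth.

y_n = 4.75 m

Manning's equation rearranged: A R^(2/3) = nQ / (1·√S) = 0.02 × 288 / (√0.0096) = 58.79.
Try y = 5.51 m: A R^(2/3) = 71.09 — over.
Try y = 3.66 m: A R^(2/3) = 41.69 — short.
Try y = 4.75 m: A R^(2/3) = 58.77 — close enough.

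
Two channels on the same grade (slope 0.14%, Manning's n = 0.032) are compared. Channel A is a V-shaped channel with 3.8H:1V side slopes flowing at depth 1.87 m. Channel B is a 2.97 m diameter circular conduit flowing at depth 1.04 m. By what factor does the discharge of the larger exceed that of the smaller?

8.31

Channel A: For a triangular section with side slope z = 3.8: A = zy² = 3.8×1.87² = 13.29 m²; P = 2y√(1+z²) = 2×1.87×3.929 = 14.7 m. Hydraulic radius R = A/P = 13.29/14.7 = 0.9042 m. Q_A = (1/0.032)·13.29·0.9042^(2/3)·√0.0014 = 14.53 m³/s.
Channel B: For a circular section of diameter D = 2.97 m at depth y = 1.04 m, the central angle is θ = 2 arccos(1 − 2y/D) = 2.533 rad. Then A = (D²/8)(θ − sin θ) = 2.162 m² and P = Dθ/2 = 3.761 m. Hydraulic radius R = A/P = 2.162/3.761 = 0.5749 m. Q_B = (1/0.032)·2.162·0.5749^(2/3)·√0.0014 = 1.748 m³/s.
The larger discharge is 14.53 m³/s and the smaller is 1.748 m³/s; the ratio is 8.31.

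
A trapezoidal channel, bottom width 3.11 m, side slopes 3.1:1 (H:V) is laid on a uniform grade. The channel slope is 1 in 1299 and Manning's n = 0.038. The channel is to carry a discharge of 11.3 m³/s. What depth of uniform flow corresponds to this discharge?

Manning's equation rearranged: A R^(2/3) = nQ / (1·√S) = 0.038 × 11.3 / (√0.0007698) = 15.48.
Try y = 1.27 m: A R^(2/3) = 7.624 — short.
Try y = 1.92 m: A R^(2/3) = 18.7 — over.
Try y = 1.76 m: A R^(2/3) = 15.42 — close enough.

y_n = 1.76 m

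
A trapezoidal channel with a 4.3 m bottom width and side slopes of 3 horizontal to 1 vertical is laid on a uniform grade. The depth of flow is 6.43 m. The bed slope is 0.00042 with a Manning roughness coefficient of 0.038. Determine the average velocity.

With bottom width b = 4.3 m and side slope z = 3: A = (b + zy)y = (4.3 + 3×6.43)×6.43 = 151.7 m²; P = b + 2y√(1+z²) = 4.3 + 2×6.43×3.162 = 44.97 m.
Hydraulic radius R = A/P = 151.7/44.97 = 3.373 m.
From Manning's equation, V = (1/n) R^(2/3) S^(1/2) = (1/0.038) × 3.373^(2/3) × 0.00042^(1/2) = 1.21 m/s.

V = 1.21 m/s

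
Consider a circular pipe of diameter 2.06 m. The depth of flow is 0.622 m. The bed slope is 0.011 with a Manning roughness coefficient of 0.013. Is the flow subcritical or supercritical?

For a circular section of diameter D = 2.06 m at depth y = 0.622 m, the central angle is θ = 2 arccos(1 − 2y/D) = 2.327 rad. Then A = (D²/8)(θ − sin θ) = 0.8485 m² and P = Dθ/2 = 2.397 m.
Hydraulic radius R = A/P = 0.8485/2.397 = 0.354 m.
V = (1/n) R^(2/3) √S = (1/0.013) × 0.354^(2/3) × √0.011 = 4.037 m/s. Hydraulic depth D_h = A/T = 0.8485/1.891 = 0.4486 m.
Froude number Fr = V/√(g·D_h) = 4.037/√(9.81×0.4486) = 1.92, which is greater than 1, so the flow is supercritical.

supercritical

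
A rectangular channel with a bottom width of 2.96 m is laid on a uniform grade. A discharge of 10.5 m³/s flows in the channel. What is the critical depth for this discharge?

For a rectangular channel, critical depth y_c = (q²/g)^(1/3) where q = Q/b = 10.5/2.96 = 3.547 m²/s.
So y_c = (3.547²/9.81)^(1/3) = 1.09 m.

y_c = 1.09 m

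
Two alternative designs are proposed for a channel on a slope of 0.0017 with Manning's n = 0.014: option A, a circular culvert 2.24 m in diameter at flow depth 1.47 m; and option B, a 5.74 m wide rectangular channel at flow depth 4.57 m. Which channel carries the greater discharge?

Channel A: For a circular section of diameter D = 2.24 m at depth y = 1.47 m, the central angle is θ = 2 arccos(1 − 2y/D) = 3.777 rad. Then A = (D²/8)(θ − sin θ) = 2.741 m² and P = Dθ/2 = 4.231 m. Hydraulic radius R = A/P = 2.741/4.231 = 0.648 m. Q_A = (1/0.014)·2.741·0.648^(2/3)·√0.0017 = 6.046 m³/s.
Channel B: Flow area A = b·y = 5.74 × 4.57 = 26.23 m². Wetted perimeter P = b + 2y = 5.74 + 2×4.57 = 14.88 m. Hydraulic radius R = A/P = 26.23/14.88 = 1.763 m. Q_B = (1/0.014)·26.23·1.763^(2/3)·√0.0017 = 112.7 m³/s.
Q_A = 6.046 m³/s vs Q_B = 112.7 m³/s, so channel B carries more.

channel B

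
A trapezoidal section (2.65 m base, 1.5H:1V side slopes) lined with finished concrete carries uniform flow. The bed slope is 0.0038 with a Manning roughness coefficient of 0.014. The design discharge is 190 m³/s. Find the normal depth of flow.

Manning's equation rearranged: A R^(2/3) = nQ / (1·√S) = 0.014 × 190 / (√0.0038) = 43.15.
Try y = 2.65 m: A R^(2/3) = 22.37 — short.
Try y = 3.58 m: A R^(2/3) = 43.2 — ≈ 43.15.

y_n = 3.58 m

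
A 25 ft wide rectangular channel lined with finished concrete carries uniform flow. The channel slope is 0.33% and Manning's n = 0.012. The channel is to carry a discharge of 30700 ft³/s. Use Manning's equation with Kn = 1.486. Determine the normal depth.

y_n = 38.6 ft

Manning's equation rearranged: A R^(2/3) = nQ / (1.486·√S) = 0.012 × 30700 / (1.486 × √0.0033) = 4316.
At y = 33.4 ft: A R^(2/3) = 3638 — low.
At y = 41.9 ft: A R^(2/3) = 4741 — high.
At y = 38.6 ft: A R^(2/3) = 4311 — ≈ 4316.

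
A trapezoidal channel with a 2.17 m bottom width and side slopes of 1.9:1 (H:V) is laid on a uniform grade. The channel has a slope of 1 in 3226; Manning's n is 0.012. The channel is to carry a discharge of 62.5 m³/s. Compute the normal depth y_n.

Manning's equation rearranged: A R^(2/3) = nQ / (1·√S) = 0.012 × 62.5 / (√0.00031) = 42.6.
Trying y = 4.09 m: A R^(2/3) = 65.84 — high.
Trying y = 2.7 m: A R^(2/3) = 25.04 — low.
Trying y = 3.4 m: A R^(2/3) = 42.6 — ≈ 42.6.

y_n = 3.4 m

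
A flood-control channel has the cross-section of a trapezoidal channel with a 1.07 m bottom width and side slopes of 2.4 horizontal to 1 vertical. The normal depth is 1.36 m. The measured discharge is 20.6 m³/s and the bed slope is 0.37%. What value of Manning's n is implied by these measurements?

With bottom width b = 1.07 m and side slope z = 2.4: A = (b + zy)y = (1.07 + 2.4×1.36)×1.36 = 5.894 m²; P = b + 2y√(1+z²) = 1.07 + 2×1.36×2.6 = 8.142 m.
Hydraulic radius R = A/P = 5.894/8.142 = 0.7239 m.
Rearranging Manning's equation: n = (1/Q) A R^(2/3) S^(1/2) = (1/20.6) × 5.894 × 0.7239^(2/3) × √0.0037 = 0.014.

n = 0.014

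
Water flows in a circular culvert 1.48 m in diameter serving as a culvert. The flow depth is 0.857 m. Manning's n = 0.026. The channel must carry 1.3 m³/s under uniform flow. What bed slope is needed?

For a circular section of diameter D = 1.48 m at depth y = 0.857 m, the central angle is θ = 2 arccos(1 − 2y/D) = 3.459 rad. Then A = (D²/8)(θ − sin θ) = 1.033 m² and P = Dθ/2 = 2.56 m.
Hydraulic radius R = A/P = 1.033/2.56 = 0.4034 m.
From Manning's equation, S = [nQ / (1 A R^(2/3))]² = [0.026 × 1.3 / (1 × 1.033 × 0.4034^(2/3))]² = 0.00359.

S = 0.00359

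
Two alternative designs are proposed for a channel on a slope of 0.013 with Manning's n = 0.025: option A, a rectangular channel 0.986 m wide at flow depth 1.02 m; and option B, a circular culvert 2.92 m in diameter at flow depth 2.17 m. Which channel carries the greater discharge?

channel B

Channel A: Flow area A = b·y = 0.986 × 1.02 = 1.006 m². Wetted perimeter P = b + 2y = 0.986 + 2×1.02 = 3.026 m. Hydraulic radius R = A/P = 1.006/3.026 = 0.3324 m. Q_A = (1/0.025)·1.006·0.3324^(2/3)·√0.013 = 2.201 m³/s.
Channel B: For a circular section of diameter D = 2.92 m at depth y = 2.17 m, the central angle is θ = 2 arccos(1 − 2y/D) = 4.157 rad. Then A = (D²/8)(θ − sin θ) = 5.337 m² and P = Dθ/2 = 6.07 m. Hydraulic radius R = A/P = 5.337/6.07 = 0.8792 m. Q_B = (1/0.025)·5.337·0.8792^(2/3)·√0.013 = 22.34 m³/s.
Q_A = 2.201 m³/s vs Q_B = 22.34 m³/s, so channel B carries more.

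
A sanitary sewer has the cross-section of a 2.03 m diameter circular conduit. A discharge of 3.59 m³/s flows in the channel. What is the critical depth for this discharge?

y_c = 0.899 m

At critical depth, Q² T / (g A³) = 1, i.e. A³/T = Q²/g = 3.59²/9.81 = 1.314.
Trying y = 1.13 m: A³/T = 3.145 — high.
Trying y = 0.899 m: A³/T = 1.313 — ≈ 1.314.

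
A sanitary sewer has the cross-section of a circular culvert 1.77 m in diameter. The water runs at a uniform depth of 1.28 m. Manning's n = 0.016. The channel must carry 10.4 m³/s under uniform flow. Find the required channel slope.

For a circular section of diameter D = 1.77 m at depth y = 1.28 m, the central angle is θ = 2 arccos(1 − 2y/D) = 4.067 rad. Then A = (D²/8)(θ − sin θ) = 1.905 m² and P = Dθ/2 = 3.599 m.
Hydraulic radius R = A/P = 1.905/3.599 = 0.5294 m.
From Manning's equation, S = [nQ / (1 A R^(2/3))]² = [0.016 × 10.4 / (1 × 1.905 × 0.5294^(2/3))]² = 0.0178.

S = 0.0178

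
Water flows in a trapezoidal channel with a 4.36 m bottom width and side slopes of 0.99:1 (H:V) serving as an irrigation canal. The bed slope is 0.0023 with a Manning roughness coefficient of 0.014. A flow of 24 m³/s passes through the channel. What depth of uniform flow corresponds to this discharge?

y_n = 1.31 m

Manning's equation rearranged: A R^(2/3) = nQ / (1·√S) = 0.014 × 24 / (√0.0023) = 7.006.
At y = 1.65 m: A R^(2/3) = 10.53 — high.
At y = 0.996 m: A R^(2/3) = 4.369 — low.
At y = 1.31 m: A R^(2/3) = 7.015 — matches.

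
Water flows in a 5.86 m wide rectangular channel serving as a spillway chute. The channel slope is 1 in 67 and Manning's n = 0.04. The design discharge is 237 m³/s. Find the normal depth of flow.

y_n = 7.97 m

Manning's equation rearranged: A R^(2/3) = nQ / (1·√S) = 0.04 × 237 / (√0.01493) = 77.6.
At y = 9.58 m: A R^(2/3) = 96.22 — too large.
At y = 6.52 m: A R^(2/3) = 61.08 — too small.
At y = 7.97 m: A R^(2/3) = 77.62 — close enough.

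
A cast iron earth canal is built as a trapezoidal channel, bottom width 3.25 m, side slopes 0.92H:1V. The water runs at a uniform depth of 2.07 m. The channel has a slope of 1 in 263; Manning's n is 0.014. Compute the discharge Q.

With bottom width b = 3.25 m and side slope z = 0.92: A = (b + zy)y = (3.25 + 0.92×2.07)×2.07 = 10.67 m²; P = b + 2y√(1+z²) = 3.25 + 2×2.07×1.359 = 8.876 m.
Hydraulic radius R = A/P = 10.67/8.876 = 1.202 m.
Manning's equation: Q = (1/n) A R^(2/3) S^(1/2) = (1/0.014) × 10.67 × 1.202^(2/3) × 0.003802^(1/2) = 53.1 m³/s.

Q = 53.1 m³/s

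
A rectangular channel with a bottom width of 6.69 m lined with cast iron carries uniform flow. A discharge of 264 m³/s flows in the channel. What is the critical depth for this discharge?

y_c = 5.41 m

For a rectangular channel, critical depth y_c = (q²/g)^(1/3) where q = Q/b = 264/6.69 = 39.46 m²/s.
So y_c = (39.46²/9.81)^(1/3) = 5.41 m.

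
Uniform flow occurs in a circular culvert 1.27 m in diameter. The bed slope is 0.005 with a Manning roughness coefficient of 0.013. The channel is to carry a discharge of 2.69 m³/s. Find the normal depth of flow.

y_n = 0.89 m

Manning's equation rearranged: A R^(2/3) = nQ / (1·√S) = 0.013 × 2.69 / (√0.005) = 0.4946.
Trying y = 0.983 m: A R^(2/3) = 0.557 — high.
Trying y = 0.678 m: A R^(2/3) = 0.3289 — low.
Trying y = 0.89 m: A R^(2/3) = 0.4943 — matches.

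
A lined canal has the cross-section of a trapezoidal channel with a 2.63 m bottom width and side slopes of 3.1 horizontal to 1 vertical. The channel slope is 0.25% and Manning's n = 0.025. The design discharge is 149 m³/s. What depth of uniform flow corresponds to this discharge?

Manning's equation rearranged: A R^(2/3) = nQ / (1·√S) = 0.025 × 149 / (√0.0025) = 74.5.
Trying y = 4.06 m: A R^(2/3) = 102.1 — too large.
Trying y = 2.87 m: A R^(2/3) = 44.33 — too small.
Trying y = 3.57 m: A R^(2/3) = 74.72 — ≈ 74.5.

y_n = 3.57 m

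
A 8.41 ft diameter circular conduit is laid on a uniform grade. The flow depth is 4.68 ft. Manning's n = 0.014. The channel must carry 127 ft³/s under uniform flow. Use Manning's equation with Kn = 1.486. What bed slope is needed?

S = 0.000483

For a circular section of diameter D = 8.41 ft at depth y = 4.68 ft, the central angle is θ = 2 arccos(1 − 2y/D) = 3.368 rad. Then A = (D²/8)(θ − sin θ) = 31.76 ft² and P = Dθ/2 = 14.16 ft.
Hydraulic radius R = A/P = 31.76/14.16 = 2.243 ft.
From Manning's equation, S = [nQ / (1.486 A R^(2/3))]² = [0.014 × 127 / (1.486 × 31.76 × 2.243^(2/3))]² = 0.000483.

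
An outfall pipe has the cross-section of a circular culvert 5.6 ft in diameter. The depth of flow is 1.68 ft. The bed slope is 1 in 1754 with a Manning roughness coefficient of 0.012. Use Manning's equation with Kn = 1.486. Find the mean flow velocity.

V = 2.87 ft/s

For a circular section of diameter D = 5.6 ft at depth y = 1.68 ft, the central angle is θ = 2 arccos(1 − 2y/D) = 2.319 rad. Then A = (D²/8)(θ − sin θ) = 6.215 ft² and P = Dθ/2 = 6.492 ft.
Hydraulic radius R = A/P = 6.215/6.492 = 0.9573 ft.
From Manning's equation, V = (1.486/n) R^(2/3) S^(1/2) = (1.486/0.012) × 0.9573^(2/3) × 0.0005701^(1/2) = 2.87 ft/s.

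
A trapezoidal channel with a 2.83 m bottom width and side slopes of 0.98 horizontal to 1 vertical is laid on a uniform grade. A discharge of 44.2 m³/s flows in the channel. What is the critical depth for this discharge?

At critical depth, Q² T / (g A³) = 1, i.e. A³/T = Q²/g = 44.2²/9.81 = 199.1.
At y = 2.76 m: A³/T = 432.6 — too large.
At y = 2.24 m: A³/T = 197.5 — ≈ 199.1.

y_c = 2.24 m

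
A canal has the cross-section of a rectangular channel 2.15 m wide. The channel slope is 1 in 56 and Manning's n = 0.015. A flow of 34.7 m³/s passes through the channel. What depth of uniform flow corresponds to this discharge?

y_n = 2.24 m

Manning's equation rearranged: A R^(2/3) = nQ / (1·√S) = 0.015 × 34.7 / (√0.01786) = 3.895.
Trying y = 2.78 m: A R^(2/3) = 5.044 — high.
Trying y = 2.24 m: A R^(2/3) = 3.892 — ≈ 3.895.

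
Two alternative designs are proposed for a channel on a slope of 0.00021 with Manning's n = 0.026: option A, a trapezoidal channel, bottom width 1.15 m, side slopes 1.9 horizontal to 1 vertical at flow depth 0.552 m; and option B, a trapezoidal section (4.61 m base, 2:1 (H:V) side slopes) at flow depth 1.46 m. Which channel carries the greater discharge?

channel B

Channel A: With bottom width b = 1.15 m and side slope z = 1.9: A = (b + zy)y = (1.15 + 1.9×0.552)×0.552 = 1.214 m²; P = b + 2y√(1+z²) = 1.15 + 2×0.552×2.147 = 3.52 m. Hydraulic radius R = A/P = 1.214/3.52 = 0.3448 m. Q_A = (1/0.026)·1.214·0.3448^(2/3)·√0.00021 = 0.3326 m³/s.
Channel B: With bottom width b = 4.61 m and side slope z = 2: A = (b + zy)y = (4.61 + 2×1.46)×1.46 = 10.99 m²; P = b + 2y√(1+z²) = 4.61 + 2×1.46×2.236 = 11.14 m. Hydraulic radius R = A/P = 10.99/11.14 = 0.9869 m. Q_B = (1/0.026)·10.99·0.9869^(2/3)·√0.00021 = 6.074 m³/s.
Q_A = 0.3326 m³/s vs Q_B = 6.074 m³/s, so channel B carries more.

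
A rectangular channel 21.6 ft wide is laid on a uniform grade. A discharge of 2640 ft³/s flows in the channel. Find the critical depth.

y_c = 7.74 ft

For a rectangular channel, critical depth y_c = (q²/g)^(1/3) where q = Q/b = 2640/21.6 = 122.2 ft²/s.
So y_c = (122.2²/32.2)^(1/3) = 7.74 ft.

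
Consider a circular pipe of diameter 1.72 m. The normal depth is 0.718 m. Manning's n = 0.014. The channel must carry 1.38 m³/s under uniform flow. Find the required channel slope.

For a circular section of diameter D = 1.72 m at depth y = 0.718 m, the central angle is θ = 2 arccos(1 − 2y/D) = 2.81 rad. Then A = (D²/8)(θ − sin θ) = 0.9186 m² and P = Dθ/2 = 2.416 m.
Hydraulic radius R = A/P = 0.9186/2.416 = 0.3802 m.
From Manning's equation, S = [nQ / (1 A R^(2/3))]² = [0.014 × 1.38 / (1 × 0.9186 × 0.3802^(2/3))]² = 0.00161.

S = 0.00161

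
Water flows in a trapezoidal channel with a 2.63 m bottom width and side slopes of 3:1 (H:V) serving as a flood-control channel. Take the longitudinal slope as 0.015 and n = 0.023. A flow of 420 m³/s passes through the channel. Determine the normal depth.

Manning's equation rearranged: A R^(2/3) = nQ / (1·√S) = 0.023 × 420 / (√0.015) = 78.87.
At y = 3.16 m: A R^(2/3) = 54.34 — short.
At y = 3.69 m: A R^(2/3) = 78.82 — matches.

y_n = 3.69 m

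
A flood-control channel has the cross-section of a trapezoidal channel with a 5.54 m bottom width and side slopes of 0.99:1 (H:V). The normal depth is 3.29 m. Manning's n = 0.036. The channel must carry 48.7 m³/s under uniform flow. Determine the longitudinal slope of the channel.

With bottom width b = 5.54 m and side slope z = 0.99: A = (b + zy)y = (5.54 + 0.99×3.29)×3.29 = 28.94 m²; P = b + 2y√(1+z²) = 5.54 + 2×3.29×1.407 = 14.8 m.
Hydraulic radius R = A/P = 28.94/14.8 = 1.956 m.
From Manning's equation, S = [nQ / (1 A R^(2/3))]² = [0.036 × 48.7 / (1 × 28.94 × 1.956^(2/3))]² = 0.0015.

S = 0.0015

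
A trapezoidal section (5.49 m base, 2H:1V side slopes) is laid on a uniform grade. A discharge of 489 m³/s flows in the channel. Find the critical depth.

At critical depth, Q² T / (g A³) = 1, i.e. A³/T = Q²/g = 489²/9.81 = 24380.
Trying y = 4.26 m: A³/T = 9436 — low.
Trying y = 5.36 m: A³/T = 24360 — ≈ 24380.

y_c = 5.36 m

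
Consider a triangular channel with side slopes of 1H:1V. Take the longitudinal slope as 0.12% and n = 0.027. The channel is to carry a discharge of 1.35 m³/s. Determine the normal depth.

y_n = 1.32 m

Manning's equation rearranged: A R^(2/3) = nQ / (1·√S) = 0.027 × 1.35 / (√0.0012) = 1.052.
Trying y = 1.14 m: A R^(2/3) = 0.7091 — too small.
Trying y = 1.32 m: A R^(2/3) = 1.048 — close enough.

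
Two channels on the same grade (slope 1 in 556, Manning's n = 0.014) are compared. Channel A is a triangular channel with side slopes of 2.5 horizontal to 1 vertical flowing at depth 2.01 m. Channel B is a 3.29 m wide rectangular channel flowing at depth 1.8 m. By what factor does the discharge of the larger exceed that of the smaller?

1.8

Channel A: For a triangular section with side slope z = 2.5: A = zy² = 2.5×2.01² = 10.1 m²; P = 2y√(1+z²) = 2×2.01×2.693 = 10.82 m. Hydraulic radius R = A/P = 10.1/10.82 = 0.9331 m. Q_A = (1/0.014)·10.1·0.9331^(2/3)·√0.001799 = 29.22 m³/s.
Channel B: Flow area A = b·y = 3.29 × 1.8 = 5.922 m². Wetted perimeter P = b + 2y = 3.29 + 2×1.8 = 6.89 m. Hydraulic radius R = A/P = 5.922/6.89 = 0.8595 m. Q_B = (1/0.014)·5.922·0.8595^(2/3)·√0.001799 = 16.22 m³/s.
The larger discharge is 29.22 m³/s and the smaller is 16.22 m³/s; the ratio is 1.8.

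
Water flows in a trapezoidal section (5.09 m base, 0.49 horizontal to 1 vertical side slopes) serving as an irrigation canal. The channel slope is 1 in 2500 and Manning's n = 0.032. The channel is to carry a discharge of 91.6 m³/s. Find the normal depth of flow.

y_n = 7.77 m

Manning's equation rearranged: A R^(2/3) = nQ / (1·√S) = 0.032 × 91.6 / (√0.0004) = 146.6.
Try y = 5.38 m: A R^(2/3) = 75.23 — low.
Try y = 7.77 m: A R^(2/3) = 146.6 — matches.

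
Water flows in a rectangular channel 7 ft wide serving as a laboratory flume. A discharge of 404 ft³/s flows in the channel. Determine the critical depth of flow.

For a rectangular channel, critical depth y_c = (q²/g)^(1/3) where q = Q/b = 404/7 = 57.71 ft²/s.
So y_c = (57.71²/32.2)^(1/3) = 4.69 ft.

y_c = 4.69 ft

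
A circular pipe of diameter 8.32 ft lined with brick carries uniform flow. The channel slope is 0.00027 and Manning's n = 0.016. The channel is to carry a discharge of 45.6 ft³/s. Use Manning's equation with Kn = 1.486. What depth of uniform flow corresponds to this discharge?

Manning's equation rearranged: A R^(2/3) = nQ / (1.486·√S) = 0.016 × 45.6 / (1.486 × √0.00027) = 29.88.
At y = 2.44 ft: A R^(2/3) = 16.6 — short.
At y = 3.69 ft: A R^(2/3) = 35.96 — over.
At y = 3.33 ft: A R^(2/3) = 29.89 — matches.

y_n = 3.33 ft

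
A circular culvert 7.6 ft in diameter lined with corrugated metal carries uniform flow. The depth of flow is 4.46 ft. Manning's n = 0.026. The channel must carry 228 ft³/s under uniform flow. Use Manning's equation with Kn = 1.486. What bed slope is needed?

S = 0.0078

For a circular section of diameter D = 7.6 ft at depth y = 4.46 ft, the central angle is θ = 2 arccos(1 − 2y/D) = 3.491 rad. Then A = (D²/8)(θ − sin θ) = 27.67 ft² and P = Dθ/2 = 13.26 ft.
Hydraulic radius R = A/P = 27.67/13.26 = 2.086 ft.
From Manning's equation, S = [nQ / (1.486 A R^(2/3))]² = [0.026 × 228 / (1.486 × 27.67 × 2.086^(2/3))]² = 0.0078.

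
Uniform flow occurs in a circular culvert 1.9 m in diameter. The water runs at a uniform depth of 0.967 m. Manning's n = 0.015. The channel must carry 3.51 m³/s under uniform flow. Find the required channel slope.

S = 0.0035

For a circular section of diameter D = 1.9 m at depth y = 0.967 m, the central angle is θ = 2 arccos(1 − 2y/D) = 3.177 rad. Then A = (D²/8)(θ − sin θ) = 1.45 m² and P = Dθ/2 = 3.019 m.
Hydraulic radius R = A/P = 1.45/3.019 = 0.4803 m.
From Manning's equation, S = [nQ / (1 A R^(2/3))]² = [0.015 × 3.51 / (1 × 1.45 × 0.4803^(2/3))]² = 0.0035.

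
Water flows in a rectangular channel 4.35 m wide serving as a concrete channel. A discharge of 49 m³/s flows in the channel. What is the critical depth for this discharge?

y_c = 2.35 m

For a rectangular channel, critical depth y_c = (q²/g)^(1/3) where q = Q/b = 49/4.35 = 11.26 m²/s.
So y_c = (11.26²/9.81)^(1/3) = 2.35 m.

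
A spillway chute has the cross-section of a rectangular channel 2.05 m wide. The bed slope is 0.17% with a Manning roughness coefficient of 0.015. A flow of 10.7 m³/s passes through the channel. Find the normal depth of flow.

Manning's equation rearranged: A R^(2/3) = nQ / (1·√S) = 0.015 × 10.7 / (√0.0017) = 3.893.
At y = 1.72 m: A R^(2/3) = 2.625 — too small.
At y = 2.96 m: A R^(2/3) = 5.059 — too large.
At y = 2.37 m: A R^(2/3) = 3.887 — matches.

y_n = 2.37 m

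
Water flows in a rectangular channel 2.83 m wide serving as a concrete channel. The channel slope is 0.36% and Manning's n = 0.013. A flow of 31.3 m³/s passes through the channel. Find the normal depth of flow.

Manning's equation rearranged: A R^(2/3) = nQ / (1·√S) = 0.013 × 31.3 / (√0.0036) = 6.782.
At y = 3.14 m: A R^(2/3) = 8.74 — high.
At y = 1.88 m: A R^(2/3) = 4.613 — low.
At y = 2.55 m: A R^(2/3) = 6.777 — close enough.

y_n = 2.55 m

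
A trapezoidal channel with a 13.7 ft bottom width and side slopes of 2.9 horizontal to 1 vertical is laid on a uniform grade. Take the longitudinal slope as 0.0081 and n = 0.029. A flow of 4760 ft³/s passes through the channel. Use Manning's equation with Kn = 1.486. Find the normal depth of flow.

y_n = 8.84 ft

Manning's equation rearranged: A R^(2/3) = nQ / (1.486·√S) = 0.029 × 4760 / (1.486 × √0.0081) = 1032.
Trying y = 11 ft: A R^(2/3) = 1689 — over.
Trying y = 8.84 ft: A R^(2/3) = 1033 — ≈ 1032.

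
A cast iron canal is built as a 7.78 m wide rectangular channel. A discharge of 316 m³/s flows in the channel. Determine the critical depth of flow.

y_c = 5.52 m

For a rectangular channel, critical depth y_c = (q²/g)^(1/3) where q = Q/b = 316/7.78 = 40.62 m²/s.
So y_c = (40.62²/9.81)^(1/3) = 5.52 m.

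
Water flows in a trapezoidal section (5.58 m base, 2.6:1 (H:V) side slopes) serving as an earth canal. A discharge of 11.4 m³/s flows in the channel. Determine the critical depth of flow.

At critical depth, Q² T / (g A³) = 1, i.e. A³/T = Q²/g = 11.4²/9.81 = 13.25.
Try y = 0.748 m: A³/T = 18.83 — high.
Try y = 0.515 m: A³/T = 5.479 — low.
Try y = 0.673 m: A³/T = 13.22 — ≈ 13.25.

y_c = 0.673 m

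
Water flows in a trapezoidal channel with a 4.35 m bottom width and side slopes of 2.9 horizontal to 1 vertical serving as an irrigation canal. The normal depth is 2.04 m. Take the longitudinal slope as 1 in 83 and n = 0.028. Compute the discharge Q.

Q = 94.8 m³/s

With bottom width b = 4.35 m and side slope z = 2.9: A = (b + zy)y = (4.35 + 2.9×2.04)×2.04 = 20.94 m²; P = b + 2y√(1+z²) = 4.35 + 2×2.04×3.068 = 16.87 m.
Hydraulic radius R = A/P = 20.94/16.87 = 1.242 m.
Manning's equation: Q = (1/n) A R^(2/3) S^(1/2) = (1/0.028) × 20.94 × 1.242^(2/3) × 0.01205^(1/2) = 94.8 m³/s.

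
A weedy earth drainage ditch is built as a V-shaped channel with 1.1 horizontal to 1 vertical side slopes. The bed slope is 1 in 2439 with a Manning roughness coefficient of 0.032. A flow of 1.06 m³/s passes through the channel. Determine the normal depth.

Manning's equation rearranged: A R^(2/3) = nQ / (1·√S) = 0.032 × 1.06 / (√0.00041) = 1.675.
Try y = 1.71 m: A R^(2/3) = 2.37 — too large.
Try y = 1.14 m: A R^(2/3) = 0.804 — too small.
Try y = 1.5 m: A R^(2/3) = 1.671 — ≈ 1.675.

y_n = 1.5 m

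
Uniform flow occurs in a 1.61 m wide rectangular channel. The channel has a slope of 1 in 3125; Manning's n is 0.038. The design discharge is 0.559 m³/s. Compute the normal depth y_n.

y_n = 1.2 m

Manning's equation rearranged: A R^(2/3) = nQ / (1·√S) = 0.038 × 0.559 / (√0.00032) = 1.187.
At y = 0.861 m: A R^(2/3) = 0.7725 — low.
At y = 1.48 m: A R^(2/3) = 1.544 — high.
At y = 1.2 m: A R^(2/3) = 1.187 — ≈ 1.187.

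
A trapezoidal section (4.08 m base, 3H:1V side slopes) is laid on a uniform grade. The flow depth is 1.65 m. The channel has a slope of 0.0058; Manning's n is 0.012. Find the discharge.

With bottom width b = 4.08 m and side slope z = 3: A = (b + zy)y = (4.08 + 3×1.65)×1.65 = 14.9 m²; P = b + 2y√(1+z²) = 4.08 + 2×1.65×3.162 = 14.52 m.
Hydraulic radius R = A/P = 14.9/14.52 = 1.026 m.
Manning's equation: Q = (1/n) A R^(2/3) S^(1/2) = (1/0.012) × 14.9 × 1.026^(2/3) × 0.0058^(1/2) = 96.2 m³/s.

Q = 96.2 m³/s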